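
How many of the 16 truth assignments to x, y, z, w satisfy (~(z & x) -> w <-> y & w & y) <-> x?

x | y | z | w | (z & x) | ~(z & x) | (~(z & x) -> w) | (y & w & y) | φ
- | - | - | - | ------- | -------- | --------------- | ----------- | -
T | T | T | T |    T    |    F     |        T        |      T      | T
T | T | T | F |    T    |    F     |        T        |      F      | F
T | T | F | T |    F    |    T     |        T        |      T      | T
T | T | F | F |    F    |    T     |        F        |      F      | T
T | F | T | T |    T    |    F     |        T        |      F      | F
T | F | T | F |    T    |    F     |        T        |      F      | F
T | F | F | T |    F    |    T     |        T        |      F      | F
T | F | F | F |    F    |    T     |        F        |      F      | T
F | T | T | T |    F    |    T     |        T        |      T      | F
F | T | T | F |    F    |    T     |        F        |      F      | F
F | T | F | T |    F    |    T     |        T        |      T      | F
F | T | F | F |    F    |    T     |        F        |      F      | F
F | F | T | T |    F    |    T     |        T        |      F      | T
F | F | T | F |    F    |    T     |        F        |      F      | F
F | F | F | T |    F    |    T     |        T        |      F      | T
F | F | F | F |    F    |    T     |        F        |      F      | F
The formula is true on 6 of the 16 rows.

6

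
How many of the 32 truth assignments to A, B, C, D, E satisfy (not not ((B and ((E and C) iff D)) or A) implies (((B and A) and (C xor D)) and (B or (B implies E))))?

A | B | C | D | E || φ
T | T | T | T | T || F
T | T | T | T | F || F
T | T | T | F | T || T
T | T | T | F | F || T
T | T | F | T | T || T
T | T | F | T | F || T
T | T | F | F | T || F
T | T | F | F | F || F
T | F | T | T | T || F
T | F | T | T | F || F
T | F | T | F | T || F
T | F | T | F | F || F
T | F | F | T | T || F
T | F | F | T | F || F
T | F | F | F | T || F
T | F | F | F | F || F
F | T | T | T | T || F
F | T | T | T | F || T
F | T | T | F | T || T
F | T | T | F | F || F
F | T | F | T | T || T
F | T | F | T | F || T
F | T | F | F | T || F
F | T | F | F | F || F
F | F | T | T | T || T
F | F | T | T | F || T
F | F | T | F | T || T
F | F | T | F | F || T
F | F | F | T | T || T
F | F | F | T | F || T
F | F | F | F | T || T
F | F | F | F | F || T
The formula is true on 16 of the 32 rows.

16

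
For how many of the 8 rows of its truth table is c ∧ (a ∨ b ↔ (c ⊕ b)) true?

1

a  b  c  |  (a ∨ b)  (c ⊕ b)  ((a ∨ b) ↔ (c ⊕ b))  (c ∧ ((a ∨ b) ↔ (c ⊕ b)))
F  F  F  |     F        F              T                       F            
F  F  T  |     F        T              F                       F            
F  T  F  |     T        T              T                       F            
F  T  T  |     T        F              F                       F            
T  F  F  |     T        F              F                       F            
T  F  T  |     T        T              T                       T            
T  T  F  |     T        T              T                       F            
T  T  T  |     T        F              F                       F            
The formula is true on 1 of the 8 rows.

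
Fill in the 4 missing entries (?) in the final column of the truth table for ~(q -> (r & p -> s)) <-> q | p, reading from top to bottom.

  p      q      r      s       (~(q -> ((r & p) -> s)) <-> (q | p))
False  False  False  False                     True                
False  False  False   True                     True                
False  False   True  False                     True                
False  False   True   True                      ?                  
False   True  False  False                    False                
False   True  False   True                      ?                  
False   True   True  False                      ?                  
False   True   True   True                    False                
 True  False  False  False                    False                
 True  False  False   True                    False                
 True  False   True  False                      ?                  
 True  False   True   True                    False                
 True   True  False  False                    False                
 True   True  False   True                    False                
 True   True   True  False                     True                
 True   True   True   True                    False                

Row p=False, q=False, r=True, s=True: ~(q -> (r & p -> s)) = False, (q | p) = False, so (~(q -> ((r & p) -> s)) <-> (q | p)) = True.
Row p=False, q=True, r=False, s=True: ~(q -> (r & p -> s)) = False, (q | p) = True, so (~(q -> ((r & p) -> s)) <-> (q | p)) = False.
Row p=False, q=True, r=True, s=False: ~(q -> (r & p -> s)) = False, (q | p) = True, so (~(q -> ((r & p) -> s)) <-> (q | p)) = False.
Row p=True, q=False, r=True, s=False: ~(q -> (r & p -> s)) = False, (q | p) = True, so (~(q -> ((r & p) -> s)) <-> (q | p)) = False.

True, False, False, False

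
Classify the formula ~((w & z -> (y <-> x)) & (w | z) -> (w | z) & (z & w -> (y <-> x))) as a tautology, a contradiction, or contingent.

contradiction

x  y  z  w     (w & z)  (y <-> x)  ((w & z) -> (y <-> x))  (w | z)  (z & w)  ((z & w) -> (y <-> x))  φ
F  F  F  F        F         T                T                F        F               T             F
F  F  F  T        F         T                T                T        F               T             F
F  F  T  F        F         T                T                T        F               T             F
F  F  T  T        T         T                T                T        T               T             F
F  T  F  F        F         F                T                F        F               T             F
F  T  F  T        F         F                T                T        F               T             F
F  T  T  F        F         F                T                T        F               T             F
F  T  T  T        T         F                F                T        T               F             F
T  F  F  F        F         F                T                F        F               T             F
T  F  F  T        F         F                T                T        F               T             F
T  F  T  F        F         F                T                T        F               T             F
T  F  T  T        T         F                F                T        T               F             F
T  T  F  F        F         T                T                F        F               T             F
T  T  F  T        F         T                T                T        F               T             F
T  T  T  F        F         T                T                T        F               T             F
T  T  T  T        T         T                T                T        T               T             F
Every row is F, so the formula is a contradiction.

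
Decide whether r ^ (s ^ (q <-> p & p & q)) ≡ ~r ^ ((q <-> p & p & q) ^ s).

p | q | r | s || φ | ψ
F | F | F | F || T | F
F | F | F | T || F | T
F | F | T | F || F | T
F | F | T | T || T | F
F | T | F | F || F | T
F | T | F | T || T | F
F | T | T | F || T | F
F | T | T | T || F | T
T | F | F | F || T | F
T | F | F | T || F | T
T | F | T | F || F | T
T | F | T | T || T | F
T | T | F | F || T | F
T | T | F | T || F | T
T | T | T | F || F | T
T | T | T | T || T | F
The columns differ at p=F, q=F, r=F, s=F (φ=T, ψ=F), so they are not equivalent.

not equivalent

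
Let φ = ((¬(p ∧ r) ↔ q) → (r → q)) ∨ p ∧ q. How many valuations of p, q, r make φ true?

  p   |   q   |   r   |   φ  
----- | ----- | ----- | -----
 True |  True |  True |  True
 True |  True | False |  True
 True | False |  True | False
 True | False | False |  True
False |  True |  True |  True
False |  True | False |  True
False | False |  True |  True
False | False | False |  True
The formula is true on 7 of the 8 rows.

7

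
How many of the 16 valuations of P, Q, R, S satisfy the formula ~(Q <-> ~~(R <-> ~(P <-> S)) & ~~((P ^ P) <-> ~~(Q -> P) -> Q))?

P | Q | R | S | φ
- | - | - | - | -
1 | 1 | 1 | 1 | 1
1 | 1 | 1 | 0 | 1
1 | 1 | 0 | 1 | 1
1 | 1 | 0 | 0 | 1
1 | 0 | 1 | 1 | 0
1 | 0 | 1 | 0 | 1
1 | 0 | 0 | 1 | 1
1 | 0 | 0 | 0 | 0
0 | 1 | 1 | 1 | 1
0 | 1 | 1 | 0 | 1
0 | 1 | 0 | 1 | 1
0 | 1 | 0 | 0 | 1
0 | 0 | 1 | 1 | 1
0 | 0 | 1 | 0 | 0
0 | 0 | 0 | 1 | 0
0 | 0 | 0 | 0 | 1
The formula is true on 12 of the 16 rows.

12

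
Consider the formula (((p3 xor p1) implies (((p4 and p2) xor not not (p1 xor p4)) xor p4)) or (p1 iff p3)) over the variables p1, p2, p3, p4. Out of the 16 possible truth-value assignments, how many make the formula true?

p1  p2  p3  p4  |  (p3 xor p1)  (p4 and p2)  (p1 xor p4)  not (p1 xor p4)  not not (p1 xor p4)  (p1 iff p3)  φ
F   F   F   F   |       F            F            F              T                  F                T       T
F   F   F   T   |       F            F            T              F                  T                T       T
F   F   T   F   |       T            F            F              T                  F                F       F
F   F   T   T   |       T            F            T              F                  T                F       F
F   T   F   F   |       F            F            F              T                  F                T       T
F   T   F   T   |       F            T            T              F                  T                T       T
F   T   T   F   |       T            F            F              T                  F                F       F
F   T   T   T   |       T            T            T              F                  T                F       T
T   F   F   F   |       T            F            T              F                  T                F       T
T   F   F   T   |       T            F            F              T                  F                F       T
T   F   T   F   |       F            F            T              F                  T                T       T
T   F   T   T   |       F            F            F              T                  F                T       T
T   T   F   F   |       T            F            T              F                  T                F       T
T   T   F   T   |       T            T            F              T                  F                F       F
T   T   T   F   |       F            F            T              F                  T                T       T
T   T   T   T   |       F            T            F              T                  F                T       T
The formula is true on 12 of the 16 rows.

12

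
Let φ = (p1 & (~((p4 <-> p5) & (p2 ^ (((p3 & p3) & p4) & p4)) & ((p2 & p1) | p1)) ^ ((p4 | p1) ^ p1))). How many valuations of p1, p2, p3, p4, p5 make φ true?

p1 | p2 | p3 | p4 | p5 || φ
F  | F  | F  | F  | F  || F
F  | F  | F  | F  | T  || F
F  | F  | F  | T  | F  || F
F  | F  | F  | T  | T  || F
F  | F  | T  | F  | F  || F
F  | F  | T  | F  | T  || F
F  | F  | T  | T  | F  || F
F  | F  | T  | T  | T  || F
F  | T  | F  | F  | F  || F
F  | T  | F  | F  | T  || F
F  | T  | F  | T  | F  || F
F  | T  | F  | T  | T  || F
F  | T  | T  | F  | F  || F
F  | T  | T  | F  | T  || F
F  | T  | T  | T  | F  || F
F  | T  | T  | T  | T  || F
T  | F  | F  | F  | F  || T
T  | F  | F  | F  | T  || T
T  | F  | F  | T  | F  || T
T  | F  | F  | T  | T  || T
T  | F  | T  | F  | F  || T
T  | F  | T  | F  | T  || T
T  | F  | T  | T  | F  || T
T  | F  | T  | T  | T  || F
T  | T  | F  | F  | F  || F
T  | T  | F  | F  | T  || T
T  | T  | F  | T  | F  || T
T  | T  | F  | T  | T  || F
T  | T  | T  | F  | F  || F
T  | T  | T  | F  | T  || T
T  | T  | T  | T  | F  || T
T  | T  | T  | T  | T  || T
The formula is true on 12 of the 32 rows.

12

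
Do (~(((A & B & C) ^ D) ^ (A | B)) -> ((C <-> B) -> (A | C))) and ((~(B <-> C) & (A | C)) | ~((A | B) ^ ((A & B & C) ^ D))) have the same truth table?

  A   |   B   |   C   |   D   |   φ   |   ψ  
----- | ----- | ----- | ----- | ----- | -----
False | False | False | False | False |  True
False | False | False |  True |  True | False
False | False |  True | False |  True |  True
False | False |  True |  True |  True |  True
False |  True | False | False |  True | False
False |  True | False |  True |  True |  True
False |  True |  True | False |  True | False
False |  True |  True |  True |  True |  True
 True | False | False | False |  True | False
 True | False | False |  True |  True |  True
 True | False |  True | False |  True |  True
 True | False |  True |  True |  True |  True
 True |  True | False | False |  True |  True
 True |  True | False |  True |  True |  True
 True |  True |  True | False |  True |  True
 True |  True |  True |  True |  True | False
The columns differ at A=False, B=False, C=False, D=False (φ=False, ψ=True), so they are not equivalent.

not equivalent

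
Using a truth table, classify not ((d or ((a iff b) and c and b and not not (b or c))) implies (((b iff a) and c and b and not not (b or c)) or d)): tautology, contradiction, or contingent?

a | b | c | d || (a iff b) | (b or c) | not (b or c) | not not (b or c) | (b iff a) | φ
F | F | F | F ||     T     |    F     |      T       |        F         |     T     | F
F | F | F | T ||     T     |    F     |      T       |        F         |     T     | F
F | F | T | F ||     T     |    T     |      F       |        T         |     T     | F
F | F | T | T ||     T     |    T     |      F       |        T         |     T     | F
F | T | F | F ||     F     |    T     |      F       |        T         |     F     | F
F | T | F | T ||     F     |    T     |      F       |        T         |     F     | F
F | T | T | F ||     F     |    T     |      F       |        T         |     F     | F
F | T | T | T ||     F     |    T     |      F       |        T         |     F     | F
T | F | F | F ||     F     |    F     |      T       |        F         |     F     | F
T | F | F | T ||     F     |    F     |      T       |        F         |     F     | F
T | F | T | F ||     F     |    T     |      F       |        T         |     F     | F
T | F | T | T ||     F     |    T     |      F       |        T         |     F     | F
T | T | F | F ||     T     |    T     |      F       |        T         |     T     | F
T | T | F | T ||     T     |    T     |      F       |        T         |     T     | F
T | T | T | F ||     T     |    T     |      F       |        T         |     T     | F
T | T | T | T ||     T     |    T     |      F       |        T         |     T     | F
Every row is F, so the formula is a contradiction.

contradiction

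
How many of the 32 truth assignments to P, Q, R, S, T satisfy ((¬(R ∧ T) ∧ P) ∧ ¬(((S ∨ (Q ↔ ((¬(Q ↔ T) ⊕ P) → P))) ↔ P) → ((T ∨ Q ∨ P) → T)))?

P | Q | R | S | T || φ
T | T | T | T | T || F
T | T | T | T | F || T
T | T | T | F | T || F
T | T | T | F | F || T
T | T | F | T | T || F
T | T | F | T | F || T
T | T | F | F | T || F
T | T | F | F | F || T
T | F | T | T | T || F
T | F | T | T | F || T
T | F | T | F | T || F
T | F | T | F | F || F
T | F | F | T | T || F
T | F | F | T | F || T
T | F | F | F | T || F
T | F | F | F | F || F
F | T | T | T | T || F
F | T | T | T | F || F
F | T | T | F | T || F
F | T | T | F | F || F
F | T | F | T | T || F
F | T | F | T | F || F
F | T | F | F | T || F
F | T | F | F | F || F
F | F | T | T | T || F
F | F | T | T | F || F
F | F | T | F | T || F
F | F | T | F | F || F
F | F | F | T | T || F
F | F | F | T | F || F
F | F | F | F | T || F
F | F | F | F | F || F
The formula is true on 6 of the 32 rows.

6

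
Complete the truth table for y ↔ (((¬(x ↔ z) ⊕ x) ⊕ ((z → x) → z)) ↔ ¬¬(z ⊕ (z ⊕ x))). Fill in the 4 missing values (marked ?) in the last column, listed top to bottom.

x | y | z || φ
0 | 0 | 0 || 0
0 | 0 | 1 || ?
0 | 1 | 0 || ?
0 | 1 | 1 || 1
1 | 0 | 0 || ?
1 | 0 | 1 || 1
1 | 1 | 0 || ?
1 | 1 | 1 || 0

0, 1, 1, 0

Row x=0, y=0, z=1: (((¬(x ↔ z) ⊕ x) ⊕ ((z → x) → z)) ↔ ¬¬(z ⊕ (z ⊕ x))) = 1, so the formula = 0.
Row x=0, y=1, z=0: (((¬(x ↔ z) ⊕ x) ⊕ ((z → x) → z)) ↔ ¬¬(z ⊕ (z ⊕ x))) = 1, so the formula = 1.
Row x=1, y=0, z=0: (((¬(x ↔ z) ⊕ x) ⊕ ((z → x) → z)) ↔ ¬¬(z ⊕ (z ⊕ x))) = 0, so the formula = 1.
Row x=1, y=1, z=0: (((¬(x ↔ z) ⊕ x) ⊕ ((z → x) → z)) ↔ ¬¬(z ⊕ (z ⊕ x))) = 0, so the formula = 0.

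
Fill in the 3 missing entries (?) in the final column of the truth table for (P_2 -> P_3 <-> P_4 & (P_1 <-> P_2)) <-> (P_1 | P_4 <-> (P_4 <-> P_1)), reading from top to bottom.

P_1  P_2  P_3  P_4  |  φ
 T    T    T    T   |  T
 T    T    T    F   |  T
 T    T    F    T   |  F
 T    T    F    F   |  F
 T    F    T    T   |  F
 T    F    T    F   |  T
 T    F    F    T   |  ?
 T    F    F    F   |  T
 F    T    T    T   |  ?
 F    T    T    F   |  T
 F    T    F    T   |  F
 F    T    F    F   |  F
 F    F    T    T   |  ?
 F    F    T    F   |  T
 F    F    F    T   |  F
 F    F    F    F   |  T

F, T, F

Row P_1=T, P_2=F, P_3=F, P_4=T: (P_2 -> P_3 <-> P_4 & (P_1 <-> P_2)) = F, (P_1 | P_4 <-> (P_4 <-> P_1)) = T, so the formula = F.
Row P_1=F, P_2=T, P_3=T, P_4=T: (P_2 -> P_3 <-> P_4 & (P_1 <-> P_2)) = F, (P_1 | P_4 <-> (P_4 <-> P_1)) = F, so the formula = T.
Row P_1=F, P_2=F, P_3=T, P_4=T: (P_2 -> P_3 <-> P_4 & (P_1 <-> P_2)) = T, (P_1 | P_4 <-> (P_4 <-> P_1)) = F, so the formula = F.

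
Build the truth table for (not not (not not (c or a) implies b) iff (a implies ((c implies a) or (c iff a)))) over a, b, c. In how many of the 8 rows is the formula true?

a | b | c | φ
- | - | - | -
F | F | F | T
F | F | T | F
F | T | F | T
F | T | T | T
T | F | F | F
T | F | T | F
T | T | F | T
T | T | T | T
The formula is true on 5 of the 8 rows.

5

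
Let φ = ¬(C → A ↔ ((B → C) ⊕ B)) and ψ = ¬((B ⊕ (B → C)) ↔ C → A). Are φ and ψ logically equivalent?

A | B | C | φ | ψ
- | - | - | - | -
F | F | F | F | F
F | F | T | T | T
F | T | F | F | F
F | T | T | F | F
T | F | F | F | F
T | F | T | F | F
T | T | F | F | F
T | T | T | T | T
The columns for φ and ψ agree on every row, so they are logically equivalent.

equivalent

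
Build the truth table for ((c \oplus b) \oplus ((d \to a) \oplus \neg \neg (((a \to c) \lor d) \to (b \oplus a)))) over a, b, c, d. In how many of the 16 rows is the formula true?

a | b | c | d || (c \oplus b) | (d \to a) | (a \to c) | ((a \to c) \lor d) | (b \oplus a) | φ
F | F | F | F ||      F       |     T     |     T     |         T          |      F       | T
F | F | F | T ||      F       |     F     |     T     |         T          |      F       | F
F | F | T | F ||      T       |     T     |     T     |         T          |      F       | F
F | F | T | T ||      T       |     F     |     T     |         T          |      F       | T
F | T | F | F ||      T       |     T     |     T     |         T          |      T       | T
F | T | F | T ||      T       |     F     |     T     |         T          |      T       | F
F | T | T | F ||      F       |     T     |     T     |         T          |      T       | F
F | T | T | T ||      F       |     F     |     T     |         T          |      T       | T
T | F | F | F ||      F       |     T     |     F     |         F          |      T       | F
T | F | F | T ||      F       |     T     |     F     |         T          |      T       | F
T | F | T | F ||      T       |     T     |     T     |         T          |      T       | T
T | F | T | T ||      T       |     T     |     T     |         T          |      T       | T
T | T | F | F ||      T       |     T     |     F     |         F          |      F       | T
T | T | F | T ||      T       |     T     |     F     |         T          |      F       | F
T | T | T | F ||      F       |     T     |     T     |         T          |      F       | T
T | T | T | T ||      F       |     T     |     T     |         T          |      F       | T
The formula is true on 9 of the 16 rows.

9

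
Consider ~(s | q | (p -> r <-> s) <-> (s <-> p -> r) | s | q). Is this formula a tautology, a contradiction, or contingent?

p | q | r | s | φ
- | - | - | - | -
1 | 1 | 1 | 1 | 0
1 | 1 | 1 | 0 | 0
1 | 1 | 0 | 1 | 0
1 | 1 | 0 | 0 | 0
1 | 0 | 1 | 1 | 0
1 | 0 | 1 | 0 | 0
1 | 0 | 0 | 1 | 0
1 | 0 | 0 | 0 | 0
0 | 1 | 1 | 1 | 0
0 | 1 | 1 | 0 | 0
0 | 1 | 0 | 1 | 0
0 | 1 | 0 | 0 | 0
0 | 0 | 1 | 1 | 0
0 | 0 | 1 | 0 | 0
0 | 0 | 0 | 1 | 0
0 | 0 | 0 | 0 | 0
Every row is 0, so the formula is a contradiction.

contradiction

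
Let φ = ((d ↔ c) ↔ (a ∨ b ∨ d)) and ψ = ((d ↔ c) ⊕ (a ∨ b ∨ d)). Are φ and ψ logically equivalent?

not equivalent

  a   |   b   |   c   |   d   ||   φ   |   ψ  
 True |  True |  True |  True ||  True | False
 True |  True |  True | False || False |  True
 True |  True | False |  True || False |  True
 True |  True | False | False ||  True | False
 True | False |  True |  True ||  True | False
 True | False |  True | False || False |  True
 True | False | False |  True || False |  True
 True | False | False | False ||  True | False
False |  True |  True |  True ||  True | False
False |  True |  True | False || False |  True
False |  True | False |  True || False |  True
False |  True | False | False ||  True | False
False | False |  True |  True ||  True | False
False | False |  True | False ||  True | False
False | False | False |  True || False |  True
False | False | False | False || False |  True
The columns differ at a=True, b=True, c=True, d=True (φ=True, ψ=False), so they are not equivalent.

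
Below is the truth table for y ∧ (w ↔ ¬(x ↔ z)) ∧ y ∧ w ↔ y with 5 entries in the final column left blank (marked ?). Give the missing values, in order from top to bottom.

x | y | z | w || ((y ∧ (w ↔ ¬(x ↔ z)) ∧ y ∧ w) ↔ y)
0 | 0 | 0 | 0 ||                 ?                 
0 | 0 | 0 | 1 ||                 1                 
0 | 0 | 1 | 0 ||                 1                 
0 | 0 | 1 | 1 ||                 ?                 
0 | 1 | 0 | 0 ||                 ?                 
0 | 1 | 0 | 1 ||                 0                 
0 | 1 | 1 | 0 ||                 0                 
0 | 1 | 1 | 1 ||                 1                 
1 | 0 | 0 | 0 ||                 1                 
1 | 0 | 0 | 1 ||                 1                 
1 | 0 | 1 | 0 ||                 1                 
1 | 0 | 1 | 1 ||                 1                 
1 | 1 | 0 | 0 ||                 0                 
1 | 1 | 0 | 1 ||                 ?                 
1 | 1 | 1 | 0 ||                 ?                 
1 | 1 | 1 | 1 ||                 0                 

Row x=0, y=0, z=0, w=0: (y ∧ (w ↔ ¬(x ↔ z)) ∧ y ∧ w) = 0, so ((y ∧ (w ↔ ¬(x ↔ z)) ∧ y ∧ w) ↔ y) = 1.
Row x=0, y=0, z=1, w=1: (y ∧ (w ↔ ¬(x ↔ z)) ∧ y ∧ w) = 0, so ((y ∧ (w ↔ ¬(x ↔ z)) ∧ y ∧ w) ↔ y) = 1.
Row x=0, y=1, z=0, w=0: (y ∧ (w ↔ ¬(x ↔ z)) ∧ y ∧ w) = 0, so ((y ∧ (w ↔ ¬(x ↔ z)) ∧ y ∧ w) ↔ y) = 0.
Row x=1, y=1, z=0, w=1: (y ∧ (w ↔ ¬(x ↔ z)) ∧ y ∧ w) = 1, so ((y ∧ (w ↔ ¬(x ↔ z)) ∧ y ∧ w) ↔ y) = 1.
Row x=1, y=1, z=1, w=0: (y ∧ (w ↔ ¬(x ↔ z)) ∧ y ∧ w) = 0, so ((y ∧ (w ↔ ¬(x ↔ z)) ∧ y ∧ w) ↔ y) = 0.

1, 1, 0, 1, 0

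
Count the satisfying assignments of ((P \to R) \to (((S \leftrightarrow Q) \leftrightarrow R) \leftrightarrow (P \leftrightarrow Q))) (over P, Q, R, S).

P  Q  R  S  |  (P \to R)  (S \leftrightarrow Q)  (P \leftrightarrow Q)  φ
T  T  T  T  |      T                T                      T            T
T  T  T  F  |      T                F                      T            F
T  T  F  T  |      F                T                      T            T
T  T  F  F  |      F                F                      T            T
T  F  T  T  |      T                F                      F            T
T  F  T  F  |      T                T                      F            F
T  F  F  T  |      F                F                      F            T
T  F  F  F  |      F                T                      F            T
F  T  T  T  |      T                T                      F            F
F  T  T  F  |      T                F                      F            T
F  T  F  T  |      T                T                      F            T
F  T  F  F  |      T                F                      F            F
F  F  T  T  |      T                F                      T            F
F  F  T  F  |      T                T                      T            T
F  F  F  T  |      T                F                      T            T
F  F  F  F  |      T                T                      T            F
The formula is true on 10 of the 16 rows.

10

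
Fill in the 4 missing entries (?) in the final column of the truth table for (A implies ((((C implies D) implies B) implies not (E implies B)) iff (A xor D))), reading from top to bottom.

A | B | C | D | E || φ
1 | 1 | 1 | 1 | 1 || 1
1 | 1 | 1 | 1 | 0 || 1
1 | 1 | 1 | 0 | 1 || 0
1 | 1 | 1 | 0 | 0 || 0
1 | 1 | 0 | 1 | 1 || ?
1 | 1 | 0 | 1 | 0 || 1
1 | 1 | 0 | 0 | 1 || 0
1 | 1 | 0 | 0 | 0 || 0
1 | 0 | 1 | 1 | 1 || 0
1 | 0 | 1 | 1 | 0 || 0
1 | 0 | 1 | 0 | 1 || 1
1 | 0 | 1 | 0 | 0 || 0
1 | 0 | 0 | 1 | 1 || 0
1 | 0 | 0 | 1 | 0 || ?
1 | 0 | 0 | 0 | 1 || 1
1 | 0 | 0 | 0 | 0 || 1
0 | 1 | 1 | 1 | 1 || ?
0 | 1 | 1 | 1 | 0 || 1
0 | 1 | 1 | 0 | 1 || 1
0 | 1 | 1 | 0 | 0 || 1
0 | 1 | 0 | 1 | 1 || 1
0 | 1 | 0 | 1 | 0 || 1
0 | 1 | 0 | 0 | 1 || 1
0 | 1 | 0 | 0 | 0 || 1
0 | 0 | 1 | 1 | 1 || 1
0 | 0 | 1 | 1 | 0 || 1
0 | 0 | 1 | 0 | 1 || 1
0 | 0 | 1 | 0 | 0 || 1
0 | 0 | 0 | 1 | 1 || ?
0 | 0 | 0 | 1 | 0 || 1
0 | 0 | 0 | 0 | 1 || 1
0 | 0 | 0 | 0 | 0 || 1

Row A=1, B=1, C=0, D=1, E=1: ((((C implies D) implies B) implies not (E implies B)) iff (A xor D)) = 1, so the formula = 1.
Row A=1, B=0, C=0, D=1, E=0: ((((C implies D) implies B) implies not (E implies B)) iff (A xor D)) = 0, so the formula = 0.
Row A=0, B=1, C=1, D=1, E=1: ((((C implies D) implies B) implies not (E implies B)) iff (A xor D)) = 0, so the formula = 1.
Row A=0, B=0, C=0, D=1, E=1: ((((C implies D) implies B) implies not (E implies B)) iff (A xor D)) = 1, so the formula = 1.

1, 0, 1, 1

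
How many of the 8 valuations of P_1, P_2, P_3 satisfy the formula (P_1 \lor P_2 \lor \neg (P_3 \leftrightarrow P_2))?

P_1 | P_2 | P_3 || φ
 T  |  T  |  T  || T
 T  |  T  |  F  || T
 T  |  F  |  T  || T
 T  |  F  |  F  || T
 F  |  T  |  T  || T
 F  |  T  |  F  || T
 F  |  F  |  T  || T
 F  |  F  |  F  || F
The formula is true on 7 of the 8 rows.

7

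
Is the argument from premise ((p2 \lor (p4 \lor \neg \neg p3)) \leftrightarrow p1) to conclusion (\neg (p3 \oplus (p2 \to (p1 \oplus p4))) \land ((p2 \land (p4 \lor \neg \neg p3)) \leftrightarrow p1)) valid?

no

p1 | p2 | p3 | p4 | φ | ψ
-- | -- | -- | -- | - | -
1  | 1  | 1  | 1  | 1 | 0
1  | 1  | 1  | 0  | 1 | 1
1  | 1  | 0  | 1  | 1 | 1
1  | 1  | 0  | 0  | 1 | 0
1  | 0  | 1  | 1  | 1 | 0
1  | 0  | 1  | 0  | 1 | 0
1  | 0  | 0  | 1  | 1 | 0
1  | 0  | 0  | 0  | 0 | 0
0  | 1  | 1  | 1  | 0 | 0
0  | 1  | 1  | 0  | 0 | 0
0  | 1  | 0  | 1  | 0 | 0
0  | 1  | 0  | 0  | 0 | 1
0  | 0  | 1  | 1  | 0 | 1
0  | 0  | 1  | 0  | 0 | 1
0  | 0  | 0  | 1  | 0 | 0
0  | 0  | 0  | 0  | 1 | 0
At p1=1, p2=1, p3=1, p4=1 we have φ true but ψ false, so φ does not entail ψ.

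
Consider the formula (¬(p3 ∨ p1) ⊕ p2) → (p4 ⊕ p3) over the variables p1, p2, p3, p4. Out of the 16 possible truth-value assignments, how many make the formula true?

p1  p2  p3  p4  |  ((¬(p3 ∨ p1) ⊕ p2) → (p4 ⊕ p3))
0   0   0   0   |                 0               
0   0   0   1   |                 1               
0   0   1   0   |                 1               
0   0   1   1   |                 1               
0   1   0   0   |                 1               
0   1   0   1   |                 1               
0   1   1   0   |                 1               
0   1   1   1   |                 0               
1   0   0   0   |                 1               
1   0   0   1   |                 1               
1   0   1   0   |                 1               
1   0   1   1   |                 1               
1   1   0   0   |                 0               
1   1   0   1   |                 1               
1   1   1   0   |                 1               
1   1   1   1   |                 0               
The formula is true on 12 of the 16 rows.

12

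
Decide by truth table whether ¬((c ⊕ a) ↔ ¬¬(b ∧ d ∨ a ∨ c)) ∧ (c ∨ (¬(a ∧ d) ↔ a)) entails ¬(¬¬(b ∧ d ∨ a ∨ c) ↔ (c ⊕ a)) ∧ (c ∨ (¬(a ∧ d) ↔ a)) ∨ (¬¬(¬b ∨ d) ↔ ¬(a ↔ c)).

  a      b      c      d    |    φ      ψ  
False  False  False  False  |  False  False
False  False  False   True  |  False  False
False  False   True  False  |  False   True
False  False   True   True  |  False   True
False   True  False  False  |  False   True
False   True  False   True  |  False  False
False   True   True  False  |  False  False
False   True   True   True  |  False   True
 True  False  False  False  |  False   True
 True  False  False   True  |  False   True
 True  False   True  False  |   True   True
 True  False   True   True  |   True   True
 True   True  False  False  |  False  False
 True   True  False   True  |  False   True
 True   True   True  False  |   True   True
 True   True   True   True  |   True   True
In every row where φ is true, ψ is also true, so φ ⊨ ψ.

yes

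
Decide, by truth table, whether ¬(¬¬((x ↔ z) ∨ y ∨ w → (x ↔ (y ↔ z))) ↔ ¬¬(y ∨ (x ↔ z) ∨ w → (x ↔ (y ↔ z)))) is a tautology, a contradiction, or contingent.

x | y | z | w || φ
F | F | F | F || F
F | F | F | T || F
F | F | T | F || F
F | F | T | T || F
F | T | F | F || F
F | T | F | T || F
F | T | T | F || F
F | T | T | T || F
T | F | F | F || F
T | F | F | T || F
T | F | T | F || F
T | F | T | T || F
T | T | F | F || F
T | T | F | T || F
T | T | T | F || F
T | T | T | T || F
Every row is F, so the formula is a contradiction.

contradiction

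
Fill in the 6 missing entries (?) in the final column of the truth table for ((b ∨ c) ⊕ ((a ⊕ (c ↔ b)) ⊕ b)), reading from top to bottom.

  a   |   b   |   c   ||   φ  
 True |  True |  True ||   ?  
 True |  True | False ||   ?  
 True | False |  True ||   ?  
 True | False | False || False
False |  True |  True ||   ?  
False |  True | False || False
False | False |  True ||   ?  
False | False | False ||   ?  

False, True, False, True, True, True

Row a=True, b=True, c=True: (b ∨ c) = True, ((a ⊕ (c ↔ b)) ⊕ b) = True, so the formula = False.
Row a=True, b=True, c=False: (b ∨ c) = True, ((a ⊕ (c ↔ b)) ⊕ b) = False, so the formula = True.
Row a=True, b=False, c=True: (b ∨ c) = True, ((a ⊕ (c ↔ b)) ⊕ b) = True, so the formula = False.
Row a=False, b=True, c=True: (b ∨ c) = True, ((a ⊕ (c ↔ b)) ⊕ b) = False, so the formula = True.
Row a=False, b=False, c=True: (b ∨ c) = True, ((a ⊕ (c ↔ b)) ⊕ b) = False, so the formula = True.
Row a=False, b=False, c=False: (b ∨ c) = False, ((a ⊕ (c ↔ b)) ⊕ b) = True, so the formula = True.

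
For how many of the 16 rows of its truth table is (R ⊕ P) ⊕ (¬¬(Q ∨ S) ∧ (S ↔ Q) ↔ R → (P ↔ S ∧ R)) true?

P | Q | R | S | φ
- | - | - | - | -
1 | 1 | 1 | 1 | 1
1 | 1 | 1 | 0 | 1
1 | 1 | 0 | 1 | 0
1 | 1 | 0 | 0 | 1
1 | 0 | 1 | 1 | 0
1 | 0 | 1 | 0 | 1
1 | 0 | 0 | 1 | 1
1 | 0 | 0 | 0 | 1
0 | 1 | 1 | 1 | 1
0 | 1 | 1 | 0 | 1
0 | 1 | 0 | 1 | 1
0 | 1 | 0 | 0 | 0
0 | 0 | 1 | 1 | 0
0 | 0 | 1 | 0 | 1
0 | 0 | 0 | 1 | 0
0 | 0 | 0 | 0 | 0
The formula is true on 10 of the 16 rows.

10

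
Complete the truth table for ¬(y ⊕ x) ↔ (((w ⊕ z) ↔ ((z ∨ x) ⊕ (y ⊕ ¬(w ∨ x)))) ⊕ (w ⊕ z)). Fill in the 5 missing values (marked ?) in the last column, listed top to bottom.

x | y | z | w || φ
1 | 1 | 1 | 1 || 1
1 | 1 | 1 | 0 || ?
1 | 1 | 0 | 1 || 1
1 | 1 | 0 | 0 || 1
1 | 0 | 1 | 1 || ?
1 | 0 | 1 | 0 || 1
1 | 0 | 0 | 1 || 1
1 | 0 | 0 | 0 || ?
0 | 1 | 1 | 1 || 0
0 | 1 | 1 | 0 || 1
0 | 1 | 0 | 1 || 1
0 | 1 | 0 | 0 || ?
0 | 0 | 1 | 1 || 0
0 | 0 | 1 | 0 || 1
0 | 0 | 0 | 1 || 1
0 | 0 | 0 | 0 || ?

1, 1, 1, 0, 0

Row x=1, y=1, z=1, w=0: ¬(y ⊕ x) = 1, (((w ⊕ z) ↔ ((z ∨ x) ⊕ (y ⊕ ¬(w ∨ x)))) ⊕ (w ⊕ z)) = 1, so the formula = 1.
Row x=1, y=0, z=1, w=1: ¬(y ⊕ x) = 0, (((w ⊕ z) ↔ ((z ∨ x) ⊕ (y ⊕ ¬(w ∨ x)))) ⊕ (w ⊕ z)) = 0, so the formula = 1.
Row x=1, y=0, z=0, w=0: ¬(y ⊕ x) = 0, (((w ⊕ z) ↔ ((z ∨ x) ⊕ (y ⊕ ¬(w ∨ x)))) ⊕ (w ⊕ z)) = 0, so the formula = 1.
Row x=0, y=1, z=0, w=0: ¬(y ⊕ x) = 0, (((w ⊕ z) ↔ ((z ∨ x) ⊕ (y ⊕ ¬(w ∨ x)))) ⊕ (w ⊕ z)) = 1, so the formula = 0.
Row x=0, y=0, z=0, w=0: ¬(y ⊕ x) = 1, (((w ⊕ z) ↔ ((z ∨ x) ⊕ (y ⊕ ¬(w ∨ x)))) ⊕ (w ⊕ z)) = 0, so the formula = 0.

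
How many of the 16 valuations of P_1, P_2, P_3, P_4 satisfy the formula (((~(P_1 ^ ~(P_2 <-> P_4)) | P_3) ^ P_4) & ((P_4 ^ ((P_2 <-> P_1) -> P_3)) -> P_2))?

P_1 | P_2 | P_3 | P_4 | φ
--- | --- | --- | --- | -
 1  |  1  |  1  |  1  | 0
 1  |  1  |  1  |  0  | 1
 1  |  1  |  0  |  1  | 1
 1  |  1  |  0  |  0  | 1
 1  |  0  |  1  |  1  | 0
 1  |  0  |  1  |  0  | 0
 1  |  0  |  0  |  1  | 0
 1  |  0  |  0  |  0  | 0
 0  |  1  |  1  |  1  | 0
 0  |  1  |  1  |  0  | 1
 0  |  1  |  0  |  1  | 0
 0  |  1  |  0  |  0  | 0
 0  |  0  |  1  |  1  | 0
 0  |  0  |  1  |  0  | 0
 0  |  0  |  0  |  1  | 0
 0  |  0  |  0  |  0  | 1
The formula is true on 5 of the 16 rows.

5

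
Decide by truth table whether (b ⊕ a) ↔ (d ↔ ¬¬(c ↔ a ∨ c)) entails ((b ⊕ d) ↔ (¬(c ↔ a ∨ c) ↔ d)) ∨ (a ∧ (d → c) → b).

no

a | b | c | d | φ | ψ
- | - | - | - | - | -
T | T | T | T | F | T
T | T | T | F | T | T
T | T | F | T | T | T
T | T | F | F | F | T
T | F | T | T | T | F
T | F | T | F | F | F
T | F | F | T | F | T
T | F | F | F | T | T
F | T | T | T | T | T
F | T | T | F | F | T
F | T | F | T | T | T
F | T | F | F | F | T
F | F | T | T | F | T
F | F | T | F | T | T
F | F | F | T | F | T
F | F | F | F | T | T
At a=T, b=F, c=T, d=T we have φ true but ψ false, so φ does not entail ψ.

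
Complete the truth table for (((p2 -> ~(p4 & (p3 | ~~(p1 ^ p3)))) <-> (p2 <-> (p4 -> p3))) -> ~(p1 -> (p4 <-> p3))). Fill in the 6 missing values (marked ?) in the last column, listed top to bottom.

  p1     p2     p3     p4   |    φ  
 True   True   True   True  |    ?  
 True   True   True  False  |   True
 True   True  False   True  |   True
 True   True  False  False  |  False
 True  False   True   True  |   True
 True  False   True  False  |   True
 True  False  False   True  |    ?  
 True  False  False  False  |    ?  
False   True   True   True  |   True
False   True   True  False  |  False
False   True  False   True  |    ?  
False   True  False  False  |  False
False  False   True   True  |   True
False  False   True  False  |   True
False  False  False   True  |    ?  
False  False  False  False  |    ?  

True, True, True, True, False, True

Row p1=True, p2=True, p3=True, p4=True: ((p2 -> ~(p4 & (p3 | ~~(p1 ^ p3)))) <-> (p2 <-> (p4 -> p3))) = False, ~(p1 -> (p4 <-> p3)) = False, so the formula = True.
Row p1=True, p2=False, p3=False, p4=True: ((p2 -> ~(p4 & (p3 | ~~(p1 ^ p3)))) <-> (p2 <-> (p4 -> p3))) = True, ~(p1 -> (p4 <-> p3)) = True, so the formula = True.
Row p1=True, p2=False, p3=False, p4=False: ((p2 -> ~(p4 & (p3 | ~~(p1 ^ p3)))) <-> (p2 <-> (p4 -> p3))) = False, ~(p1 -> (p4 <-> p3)) = False, so the formula = True.
Row p1=False, p2=True, p3=False, p4=True: ((p2 -> ~(p4 & (p3 | ~~(p1 ^ p3)))) <-> (p2 <-> (p4 -> p3))) = False, ~(p1 -> (p4 <-> p3)) = False, so the formula = True.
Row p1=False, p2=False, p3=False, p4=True: ((p2 -> ~(p4 & (p3 | ~~(p1 ^ p3)))) <-> (p2 <-> (p4 -> p3))) = True, ~(p1 -> (p4 <-> p3)) = False, so the formula = False.
Row p1=False, p2=False, p3=False, p4=False: ((p2 -> ~(p4 & (p3 | ~~(p1 ^ p3)))) <-> (p2 <-> (p4 -> p3))) = False, ~(p1 -> (p4 <-> p3)) = False, so the formula = True.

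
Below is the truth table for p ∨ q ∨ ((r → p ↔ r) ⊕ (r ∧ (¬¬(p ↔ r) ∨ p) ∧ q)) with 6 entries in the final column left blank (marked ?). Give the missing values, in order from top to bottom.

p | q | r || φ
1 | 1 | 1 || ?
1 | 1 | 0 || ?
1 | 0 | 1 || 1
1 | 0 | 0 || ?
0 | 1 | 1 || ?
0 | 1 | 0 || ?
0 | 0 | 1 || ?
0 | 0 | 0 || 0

Row p=1, q=1, r=1: (p ∨ q) = 1, ((r → p ↔ r) ⊕ (r ∧ (¬¬(p ↔ r) ∨ p) ∧ q)) = 0, so the formula = 1.
Row p=1, q=1, r=0: (p ∨ q) = 1, ((r → p ↔ r) ⊕ (r ∧ (¬¬(p ↔ r) ∨ p) ∧ q)) = 0, so the formula = 1.
Row p=1, q=0, r=0: (p ∨ q) = 1, ((r → p ↔ r) ⊕ (r ∧ (¬¬(p ↔ r) ∨ p) ∧ q)) = 0, so the formula = 1.
Row p=0, q=1, r=1: (p ∨ q) = 1, ((r → p ↔ r) ⊕ (r ∧ (¬¬(p ↔ r) ∨ p) ∧ q)) = 0, so the formula = 1.
Row p=0, q=1, r=0: (p ∨ q) = 1, ((r → p ↔ r) ⊕ (r ∧ (¬¬(p ↔ r) ∨ p) ∧ q)) = 0, so the formula = 1.
Row p=0, q=0, r=1: (p ∨ q) = 0, ((r → p ↔ r) ⊕ (r ∧ (¬¬(p ↔ r) ∨ p) ∧ q)) = 0, so the formula = 0.

1, 1, 1, 1, 1, 0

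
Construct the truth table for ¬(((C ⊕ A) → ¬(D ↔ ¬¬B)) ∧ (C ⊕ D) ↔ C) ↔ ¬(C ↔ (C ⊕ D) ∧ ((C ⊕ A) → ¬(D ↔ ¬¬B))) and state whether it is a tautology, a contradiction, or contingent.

tautology

A | B | C | D | φ
- | - | - | - | -
F | F | F | F | T
F | F | F | T | T
F | F | T | F | T
F | F | T | T | T
F | T | F | F | T
F | T | F | T | T
F | T | T | F | T
F | T | T | T | T
T | F | F | F | T
T | F | F | T | T
T | F | T | F | T
T | F | T | T | T
T | T | F | F | T
T | T | F | T | T
T | T | T | F | T
T | T | T | T | T
Every row is T, so the formula is a tautology.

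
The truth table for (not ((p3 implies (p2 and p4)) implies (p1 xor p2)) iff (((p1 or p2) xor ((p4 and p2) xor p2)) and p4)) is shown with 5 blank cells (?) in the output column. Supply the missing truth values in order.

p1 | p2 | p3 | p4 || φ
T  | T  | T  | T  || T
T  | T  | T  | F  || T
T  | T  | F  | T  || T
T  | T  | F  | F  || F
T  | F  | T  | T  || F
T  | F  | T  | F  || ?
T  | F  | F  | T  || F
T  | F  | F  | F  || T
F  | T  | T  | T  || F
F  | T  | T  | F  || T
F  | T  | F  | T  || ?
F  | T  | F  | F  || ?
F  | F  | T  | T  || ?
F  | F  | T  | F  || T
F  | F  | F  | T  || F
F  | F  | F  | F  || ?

T, F, T, T, F

Row p1=T, p2=F, p3=T, p4=F: not ((p3 implies (p2 and p4)) implies (p1 xor p2)) = F, (((p1 or p2) xor ((p4 and p2) xor p2)) and p4) = F, so the formula = T.
Row p1=F, p2=T, p3=F, p4=T: not ((p3 implies (p2 and p4)) implies (p1 xor p2)) = F, (((p1 or p2) xor ((p4 and p2) xor p2)) and p4) = T, so the formula = F.
Row p1=F, p2=T, p3=F, p4=F: not ((p3 implies (p2 and p4)) implies (p1 xor p2)) = F, (((p1 or p2) xor ((p4 and p2) xor p2)) and p4) = F, so the formula = T.
Row p1=F, p2=F, p3=T, p4=T: not ((p3 implies (p2 and p4)) implies (p1 xor p2)) = F, (((p1 or p2) xor ((p4 and p2) xor p2)) and p4) = F, so the formula = T.
Row p1=F, p2=F, p3=F, p4=F: not ((p3 implies (p2 and p4)) implies (p1 xor p2)) = T, (((p1 or p2) xor ((p4 and p2) xor p2)) and p4) = F, so the formula = F.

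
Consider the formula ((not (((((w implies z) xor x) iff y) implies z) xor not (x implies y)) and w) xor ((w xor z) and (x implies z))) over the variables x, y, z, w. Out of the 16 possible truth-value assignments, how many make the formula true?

8

x | y | z | w | φ
- | - | - | - | -
1 | 1 | 1 | 1 | 0
1 | 1 | 1 | 0 | 1
1 | 1 | 0 | 1 | 1
1 | 1 | 0 | 0 | 0
1 | 0 | 1 | 1 | 1
1 | 0 | 1 | 0 | 1
1 | 0 | 0 | 1 | 1
1 | 0 | 0 | 0 | 0
0 | 1 | 1 | 1 | 0
0 | 1 | 1 | 0 | 1
0 | 1 | 0 | 1 | 1
0 | 1 | 0 | 0 | 0
0 | 0 | 1 | 1 | 0
0 | 0 | 1 | 0 | 1
0 | 0 | 0 | 1 | 0
0 | 0 | 0 | 0 | 0
The formula is true on 8 of the 16 rows.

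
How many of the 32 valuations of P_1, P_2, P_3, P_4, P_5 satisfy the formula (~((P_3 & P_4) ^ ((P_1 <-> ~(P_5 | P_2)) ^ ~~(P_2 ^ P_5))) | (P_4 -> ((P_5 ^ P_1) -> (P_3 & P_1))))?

P_1 | P_2 | P_3 | P_4 | P_5 || φ
 1  |  1  |  1  |  1  |  1  || 1
 1  |  1  |  1  |  1  |  0  || 1
 1  |  1  |  1  |  0  |  1  || 1
 1  |  1  |  1  |  0  |  0  || 1
 1  |  1  |  0  |  1  |  1  || 1
 1  |  1  |  0  |  1  |  0  || 0
 1  |  1  |  0  |  0  |  1  || 1
 1  |  1  |  0  |  0  |  0  || 1
 1  |  0  |  1  |  1  |  1  || 1
 1  |  0  |  1  |  1  |  0  || 1
 1  |  0  |  1  |  0  |  1  || 1
 1  |  0  |  1  |  0  |  0  || 1
 1  |  0  |  0  |  1  |  1  || 1
 1  |  0  |  0  |  1  |  0  || 0
 1  |  0  |  0  |  0  |  1  || 1
 1  |  0  |  0  |  0  |  0  || 1
 0  |  1  |  1  |  1  |  1  || 1
 0  |  1  |  1  |  1  |  0  || 1
 0  |  1  |  1  |  0  |  1  || 1
 0  |  1  |  1  |  0  |  0  || 1
 0  |  1  |  0  |  1  |  1  || 0
 0  |  1  |  0  |  1  |  0  || 1
 0  |  1  |  0  |  0  |  1  || 1
 0  |  1  |  0  |  0  |  0  || 1
 0  |  0  |  1  |  1  |  1  || 0
 0  |  0  |  1  |  1  |  0  || 1
 0  |  0  |  1  |  0  |  1  || 1
 0  |  0  |  1  |  0  |  0  || 1
 0  |  0  |  0  |  1  |  1  || 1
 0  |  0  |  0  |  1  |  0  || 1
 0  |  0  |  0  |  0  |  1  || 1
 0  |  0  |  0  |  0  |  0  || 1
The formula is true on 28 of the 32 rows.

28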